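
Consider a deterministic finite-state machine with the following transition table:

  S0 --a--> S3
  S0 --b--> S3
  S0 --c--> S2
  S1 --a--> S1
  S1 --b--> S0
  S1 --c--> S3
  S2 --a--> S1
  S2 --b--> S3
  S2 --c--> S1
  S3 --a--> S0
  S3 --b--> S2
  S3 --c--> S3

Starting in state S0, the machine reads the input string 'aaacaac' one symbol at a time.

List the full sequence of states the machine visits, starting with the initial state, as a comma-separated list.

Start: S0
  read 'a': S0 --a--> S3
  read 'a': S3 --a--> S0
  read 'a': S0 --a--> S3
  read 'c': S3 --c--> S3
  read 'a': S3 --a--> S0
  read 'a': S0 --a--> S3
  read 'c': S3 --c--> S3

Answer: S0, S3, S0, S3, S3, S0, S3, S3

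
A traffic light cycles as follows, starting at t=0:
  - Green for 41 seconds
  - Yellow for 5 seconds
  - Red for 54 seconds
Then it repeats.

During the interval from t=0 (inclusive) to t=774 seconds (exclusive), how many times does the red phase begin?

Answer: 8

Derivation:
Cycle = 41+5+54 = 100s
red phase starts at t = k*100 + 46 for k=0,1,2,...
Need k*100+46 < 774 → k < 7.280
k ∈ {0, ..., 7} → 8 starts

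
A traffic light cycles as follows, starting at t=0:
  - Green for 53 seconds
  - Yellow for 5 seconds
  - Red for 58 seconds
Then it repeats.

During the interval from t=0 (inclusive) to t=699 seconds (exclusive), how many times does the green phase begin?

Cycle = 53+5+58 = 116s
green phase starts at t = k*116 + 0 for k=0,1,2,...
Need k*116+0 < 699 → k < 6.026
k ∈ {0, ..., 6} → 7 starts

Answer: 7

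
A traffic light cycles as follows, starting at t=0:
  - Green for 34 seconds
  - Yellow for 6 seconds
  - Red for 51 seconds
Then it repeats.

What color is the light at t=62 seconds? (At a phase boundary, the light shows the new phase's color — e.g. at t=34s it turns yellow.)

Answer: red

Derivation:
Cycle length = 34 + 6 + 51 = 91s
t = 62, phase_t = 62 mod 91 = 62
62 >= 40 → RED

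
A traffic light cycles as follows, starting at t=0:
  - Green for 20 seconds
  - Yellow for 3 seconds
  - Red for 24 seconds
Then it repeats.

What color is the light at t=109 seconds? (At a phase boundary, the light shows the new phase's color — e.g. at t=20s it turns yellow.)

Answer: green

Derivation:
Cycle length = 20 + 3 + 24 = 47s
t = 109, phase_t = 109 mod 47 = 15
15 < 20 (green end) → GREEN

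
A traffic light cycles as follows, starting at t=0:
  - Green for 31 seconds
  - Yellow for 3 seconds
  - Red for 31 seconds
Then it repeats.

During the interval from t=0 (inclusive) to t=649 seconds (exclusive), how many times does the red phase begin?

Cycle = 31+3+31 = 65s
red phase starts at t = k*65 + 34 for k=0,1,2,...
Need k*65+34 < 649 → k < 9.462
k ∈ {0, ..., 9} → 10 starts

Answer: 10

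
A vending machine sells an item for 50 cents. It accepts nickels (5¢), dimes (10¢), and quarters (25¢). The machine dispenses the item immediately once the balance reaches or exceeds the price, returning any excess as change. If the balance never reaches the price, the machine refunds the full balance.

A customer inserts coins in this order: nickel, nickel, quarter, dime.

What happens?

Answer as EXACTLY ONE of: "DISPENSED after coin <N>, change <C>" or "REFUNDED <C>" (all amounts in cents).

Answer: REFUNDED 45

Derivation:
Price: 50¢
Coin 1 (nickel, 5¢): balance = 5¢
Coin 2 (nickel, 5¢): balance = 10¢
Coin 3 (quarter, 25¢): balance = 35¢
Coin 4 (dime, 10¢): balance = 45¢
All coins inserted, balance 45¢ < price 50¢ → REFUND 45¢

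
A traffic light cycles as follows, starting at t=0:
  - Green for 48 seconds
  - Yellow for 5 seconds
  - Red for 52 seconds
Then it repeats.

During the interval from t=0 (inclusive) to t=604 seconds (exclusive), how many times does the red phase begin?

Answer: 6

Derivation:
Cycle = 48+5+52 = 105s
red phase starts at t = k*105 + 53 for k=0,1,2,...
Need k*105+53 < 604 → k < 5.248
k ∈ {0, ..., 5} → 6 starts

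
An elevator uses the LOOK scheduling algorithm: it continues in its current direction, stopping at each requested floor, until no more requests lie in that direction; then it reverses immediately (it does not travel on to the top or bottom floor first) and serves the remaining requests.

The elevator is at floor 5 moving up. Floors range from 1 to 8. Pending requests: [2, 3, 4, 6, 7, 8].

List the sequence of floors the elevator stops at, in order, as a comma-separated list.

Current: 5, moving UP
Serve above first (ascending): [6, 7, 8]
Then reverse, serve below (descending): [4, 3, 2]

Answer: 6, 7, 8, 4, 3, 2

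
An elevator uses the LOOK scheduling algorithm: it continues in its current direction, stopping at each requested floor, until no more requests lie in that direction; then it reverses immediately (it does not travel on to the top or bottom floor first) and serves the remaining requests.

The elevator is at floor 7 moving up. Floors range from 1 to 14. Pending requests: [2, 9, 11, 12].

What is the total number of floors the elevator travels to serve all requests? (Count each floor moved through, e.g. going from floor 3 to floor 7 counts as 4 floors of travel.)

Start at floor 7 moving up, LOOK stop order: [9, 11, 12, 2]
  7 → 9: |9-7| = 2, total = 2
  9 → 11: |11-9| = 2, total = 4
  11 → 12: |12-11| = 1, total = 5
  12 → 2: |2-12| = 10, total = 15

Answer: 15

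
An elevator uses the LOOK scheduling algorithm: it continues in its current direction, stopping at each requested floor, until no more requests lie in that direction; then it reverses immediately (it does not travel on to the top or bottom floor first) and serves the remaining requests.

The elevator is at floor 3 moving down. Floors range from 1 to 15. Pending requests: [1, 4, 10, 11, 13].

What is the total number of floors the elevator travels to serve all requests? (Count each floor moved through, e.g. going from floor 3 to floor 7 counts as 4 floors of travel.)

Answer: 14

Derivation:
Start at floor 3 moving down, LOOK stop order: [1, 4, 10, 11, 13]
  3 → 1: |1-3| = 2, total = 2
  1 → 4: |4-1| = 3, total = 5
  4 → 10: |10-4| = 6, total = 11
  10 → 11: |11-10| = 1, total = 12
  11 → 13: |13-11| = 2, total = 14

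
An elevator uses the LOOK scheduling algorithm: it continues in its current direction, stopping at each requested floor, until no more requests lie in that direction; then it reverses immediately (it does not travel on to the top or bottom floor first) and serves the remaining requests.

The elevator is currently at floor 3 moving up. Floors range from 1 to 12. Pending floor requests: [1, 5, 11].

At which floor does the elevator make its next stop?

Answer: 5

Derivation:
Current floor: 3, direction: up
Requests above: [5, 11]
Requests below: [1]
Moving up and requests lie above → nearest above is min([5, 11]) = 5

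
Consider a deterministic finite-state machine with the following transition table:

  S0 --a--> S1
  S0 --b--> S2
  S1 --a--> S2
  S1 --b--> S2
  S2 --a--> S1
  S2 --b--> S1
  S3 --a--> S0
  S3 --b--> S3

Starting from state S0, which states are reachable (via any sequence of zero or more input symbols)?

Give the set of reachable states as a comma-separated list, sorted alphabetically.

BFS from S0:
  visit S0: S0--a-->S1 (new), S0--b-->S2 (new)
  visit S1: S1--a-->S2 (seen), S1--b-->S2 (seen)
  visit S2: S2--a-->S1 (seen), S2--b-->S1 (seen)

Answer: S0, S1, S2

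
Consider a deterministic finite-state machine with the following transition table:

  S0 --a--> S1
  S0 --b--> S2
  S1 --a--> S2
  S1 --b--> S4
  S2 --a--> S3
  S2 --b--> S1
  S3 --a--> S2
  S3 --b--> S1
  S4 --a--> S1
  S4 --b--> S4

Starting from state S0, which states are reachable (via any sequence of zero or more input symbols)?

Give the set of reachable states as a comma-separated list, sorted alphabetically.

BFS from S0:
  visit S0: S0--a-->S1 (new), S0--b-->S2 (new)
  visit S1: S1--a-->S2 (seen), S1--b-->S4 (new)
  visit S2: S2--a-->S3 (new), S2--b-->S1 (seen)
  visit S4: S4--a-->S1 (seen), S4--b-->S4 (seen)
  visit S3: S3--a-->S2 (seen), S3--b-->S1 (seen)

Answer: S0, S1, S2, S3, S4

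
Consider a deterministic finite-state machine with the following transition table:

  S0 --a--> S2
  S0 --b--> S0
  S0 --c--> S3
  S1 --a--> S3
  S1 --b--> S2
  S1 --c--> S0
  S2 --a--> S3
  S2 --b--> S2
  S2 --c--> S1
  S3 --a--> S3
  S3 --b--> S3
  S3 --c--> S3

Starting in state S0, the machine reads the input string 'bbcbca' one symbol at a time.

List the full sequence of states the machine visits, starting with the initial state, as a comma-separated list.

Answer: S0, S0, S0, S3, S3, S3, S3

Derivation:
Start: S0
  read 'b': S0 --b--> S0
  read 'b': S0 --b--> S0
  read 'c': S0 --c--> S3
  read 'b': S3 --b--> S3
  read 'c': S3 --c--> S3
  read 'a': S3 --a--> S3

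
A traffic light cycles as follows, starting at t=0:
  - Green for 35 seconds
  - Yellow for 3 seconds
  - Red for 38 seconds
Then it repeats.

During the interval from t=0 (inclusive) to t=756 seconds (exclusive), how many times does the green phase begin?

Answer: 10

Derivation:
Cycle = 35+3+38 = 76s
green phase starts at t = k*76 + 0 for k=0,1,2,...
Need k*76+0 < 756 → k < 9.947
k ∈ {0, ..., 9} → 10 starts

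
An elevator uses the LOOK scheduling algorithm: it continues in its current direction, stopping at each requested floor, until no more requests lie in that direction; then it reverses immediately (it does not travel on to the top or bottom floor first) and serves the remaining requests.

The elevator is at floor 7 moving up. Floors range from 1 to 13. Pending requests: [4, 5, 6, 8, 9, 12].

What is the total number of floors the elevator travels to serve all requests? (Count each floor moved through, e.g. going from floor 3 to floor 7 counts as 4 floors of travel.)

Start at floor 7 moving up, LOOK stop order: [8, 9, 12, 6, 5, 4]
  7 → 8: |8-7| = 1, total = 1
  8 → 9: |9-8| = 1, total = 2
  9 → 12: |12-9| = 3, total = 5
  12 → 6: |6-12| = 6, total = 11
  6 → 5: |5-6| = 1, total = 12
  5 → 4: |4-5| = 1, total = 13

Answer: 13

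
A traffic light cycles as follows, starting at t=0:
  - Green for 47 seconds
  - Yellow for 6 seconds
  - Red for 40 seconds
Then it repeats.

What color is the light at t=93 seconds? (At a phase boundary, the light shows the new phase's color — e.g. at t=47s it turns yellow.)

Answer: green

Derivation:
Cycle length = 47 + 6 + 40 = 93s
t = 93, phase_t = 93 mod 93 = 0
0 < 47 (green end) → GREEN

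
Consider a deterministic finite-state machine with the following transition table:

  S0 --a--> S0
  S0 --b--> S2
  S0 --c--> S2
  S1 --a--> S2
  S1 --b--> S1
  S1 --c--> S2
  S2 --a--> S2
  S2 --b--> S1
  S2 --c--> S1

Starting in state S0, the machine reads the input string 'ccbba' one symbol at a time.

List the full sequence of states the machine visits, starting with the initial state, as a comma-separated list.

Start: S0
  read 'c': S0 --c--> S2
  read 'c': S2 --c--> S1
  read 'b': S1 --b--> S1
  read 'b': S1 --b--> S1
  read 'a': S1 --a--> S2

Answer: S0, S2, S1, S1, S1, S2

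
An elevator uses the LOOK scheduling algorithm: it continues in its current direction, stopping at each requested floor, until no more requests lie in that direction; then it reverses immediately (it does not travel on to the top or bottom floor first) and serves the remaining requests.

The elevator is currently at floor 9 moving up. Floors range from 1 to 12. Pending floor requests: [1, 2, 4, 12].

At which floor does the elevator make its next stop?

Answer: 12

Derivation:
Current floor: 9, direction: up
Requests above: [12]
Requests below: [1, 2, 4]
Moving up and requests lie above → nearest above is min([12]) = 12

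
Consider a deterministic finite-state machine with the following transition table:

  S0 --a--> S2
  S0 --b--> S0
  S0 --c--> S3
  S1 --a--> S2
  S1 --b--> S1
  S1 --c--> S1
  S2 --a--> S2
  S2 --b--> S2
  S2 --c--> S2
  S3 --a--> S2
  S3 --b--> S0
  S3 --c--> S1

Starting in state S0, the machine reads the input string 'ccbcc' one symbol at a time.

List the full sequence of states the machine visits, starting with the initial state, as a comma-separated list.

Answer: S0, S3, S1, S1, S1, S1

Derivation:
Start: S0
  read 'c': S0 --c--> S3
  read 'c': S3 --c--> S1
  read 'b': S1 --b--> S1
  read 'c': S1 --c--> S1
  read 'c': S1 --c--> S1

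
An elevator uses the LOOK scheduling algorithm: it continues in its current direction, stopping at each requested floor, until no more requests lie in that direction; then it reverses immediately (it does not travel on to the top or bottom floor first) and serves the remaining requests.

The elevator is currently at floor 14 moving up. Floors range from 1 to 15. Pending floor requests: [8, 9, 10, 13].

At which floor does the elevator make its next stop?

Current floor: 14, direction: up
Requests above: []
Requests below: [8, 9, 10, 13]
Moving up but no requests above → reverse; nearest below is max([8, 9, 10, 13]) = 13

Answer: 13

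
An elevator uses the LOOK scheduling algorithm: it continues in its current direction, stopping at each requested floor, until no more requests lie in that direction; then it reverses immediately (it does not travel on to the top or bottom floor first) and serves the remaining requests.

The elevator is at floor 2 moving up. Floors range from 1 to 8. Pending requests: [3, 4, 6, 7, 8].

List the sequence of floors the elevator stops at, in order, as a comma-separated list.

Answer: 3, 4, 6, 7, 8

Derivation:
Current: 2, moving UP
Serve above first (ascending): [3, 4, 6, 7, 8]
Then reverse, serve below (descending): []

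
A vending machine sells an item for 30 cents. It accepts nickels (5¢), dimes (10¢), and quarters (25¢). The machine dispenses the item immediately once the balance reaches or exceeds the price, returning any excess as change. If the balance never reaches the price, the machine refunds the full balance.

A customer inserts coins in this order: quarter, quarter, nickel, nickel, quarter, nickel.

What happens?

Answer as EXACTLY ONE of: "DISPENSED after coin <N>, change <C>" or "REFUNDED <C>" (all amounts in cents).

Answer: DISPENSED after coin 2, change 20

Derivation:
Price: 30¢
Coin 1 (quarter, 25¢): balance = 25¢
Coin 2 (quarter, 25¢): balance = 50¢
  → balance >= price → DISPENSE, change = 50 - 30 = 20¢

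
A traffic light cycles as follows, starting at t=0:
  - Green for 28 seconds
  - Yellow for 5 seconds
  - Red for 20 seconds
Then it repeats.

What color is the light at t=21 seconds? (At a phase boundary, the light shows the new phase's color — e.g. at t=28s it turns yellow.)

Answer: green

Derivation:
Cycle length = 28 + 5 + 20 = 53s
t = 21, phase_t = 21 mod 53 = 21
21 < 28 (green end) → GREEN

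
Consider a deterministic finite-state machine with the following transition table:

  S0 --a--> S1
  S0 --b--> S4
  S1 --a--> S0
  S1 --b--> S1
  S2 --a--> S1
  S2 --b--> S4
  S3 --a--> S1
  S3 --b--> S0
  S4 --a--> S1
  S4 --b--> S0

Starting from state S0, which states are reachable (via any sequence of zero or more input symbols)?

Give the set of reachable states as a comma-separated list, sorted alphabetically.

BFS from S0:
  visit S0: S0--a-->S1 (new), S0--b-->S4 (new)
  visit S1: S1--a-->S0 (seen), S1--b-->S1 (seen)
  visit S4: S4--a-->S1 (seen), S4--b-->S0 (seen)

Answer: S0, S1, S4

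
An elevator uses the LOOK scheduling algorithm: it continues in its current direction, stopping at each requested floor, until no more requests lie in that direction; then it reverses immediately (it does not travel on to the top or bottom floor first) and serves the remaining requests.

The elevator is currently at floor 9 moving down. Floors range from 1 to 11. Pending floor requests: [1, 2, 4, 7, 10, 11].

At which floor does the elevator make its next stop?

Answer: 7

Derivation:
Current floor: 9, direction: down
Requests above: [10, 11]
Requests below: [1, 2, 4, 7]
Moving down and requests lie below → nearest below is max([1, 2, 4, 7]) = 7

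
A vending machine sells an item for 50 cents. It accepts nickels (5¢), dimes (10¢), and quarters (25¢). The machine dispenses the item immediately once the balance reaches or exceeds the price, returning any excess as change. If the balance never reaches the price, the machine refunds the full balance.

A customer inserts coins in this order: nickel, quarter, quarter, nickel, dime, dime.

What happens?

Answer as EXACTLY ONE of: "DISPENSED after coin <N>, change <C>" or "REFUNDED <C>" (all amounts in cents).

Answer: DISPENSED after coin 3, change 5

Derivation:
Price: 50¢
Coin 1 (nickel, 5¢): balance = 5¢
Coin 2 (quarter, 25¢): balance = 30¢
Coin 3 (quarter, 25¢): balance = 55¢
  → balance >= price → DISPENSE, change = 55 - 50 = 5¢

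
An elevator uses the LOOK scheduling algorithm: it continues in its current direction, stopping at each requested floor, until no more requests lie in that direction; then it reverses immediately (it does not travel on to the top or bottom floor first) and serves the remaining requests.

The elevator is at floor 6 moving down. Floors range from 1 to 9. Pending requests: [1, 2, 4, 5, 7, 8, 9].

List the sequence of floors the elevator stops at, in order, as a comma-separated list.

Answer: 5, 4, 2, 1, 7, 8, 9

Derivation:
Current: 6, moving DOWN
Serve below first (descending): [5, 4, 2, 1]
Then reverse, serve above (ascending): [7, 8, 9]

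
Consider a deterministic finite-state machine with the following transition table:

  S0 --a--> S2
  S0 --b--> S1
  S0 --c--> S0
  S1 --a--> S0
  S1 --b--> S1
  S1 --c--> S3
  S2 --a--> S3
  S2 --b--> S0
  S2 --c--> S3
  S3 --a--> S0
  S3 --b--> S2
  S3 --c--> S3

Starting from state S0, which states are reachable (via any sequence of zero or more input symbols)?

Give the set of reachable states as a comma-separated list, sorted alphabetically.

BFS from S0:
  visit S0: S0--a-->S2 (new), S0--b-->S1 (new), S0--c-->S0 (seen)
  visit S2: S2--a-->S3 (new), S2--b-->S0 (seen), S2--c-->S3 (seen)
  visit S1: S1--a-->S0 (seen), S1--b-->S1 (seen), S1--c-->S3 (seen)
  visit S3: S3--a-->S0 (seen), S3--b-->S2 (seen), S3--c-->S3 (seen)

Answer: S0, S1, S2, S3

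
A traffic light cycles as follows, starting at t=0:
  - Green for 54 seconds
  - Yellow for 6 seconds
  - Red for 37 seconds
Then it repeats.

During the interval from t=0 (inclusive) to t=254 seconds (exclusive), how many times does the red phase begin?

Cycle = 54+6+37 = 97s
red phase starts at t = k*97 + 60 for k=0,1,2,...
Need k*97+60 < 254 → k < 2.000
k ∈ {0, ..., 1} → 2 starts

Answer: 2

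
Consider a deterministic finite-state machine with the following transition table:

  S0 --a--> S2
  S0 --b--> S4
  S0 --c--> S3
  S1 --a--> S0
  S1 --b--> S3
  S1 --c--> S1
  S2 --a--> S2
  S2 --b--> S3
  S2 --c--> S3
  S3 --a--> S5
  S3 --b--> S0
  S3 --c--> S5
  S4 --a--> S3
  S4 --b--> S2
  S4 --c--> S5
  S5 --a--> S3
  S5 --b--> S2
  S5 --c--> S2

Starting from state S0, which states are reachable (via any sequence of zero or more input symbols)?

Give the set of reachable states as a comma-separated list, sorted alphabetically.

BFS from S0:
  visit S0: S0--a-->S2 (new), S0--b-->S4 (new), S0--c-->S3 (new)
  visit S2: S2--a-->S2 (seen), S2--b-->S3 (seen), S2--c-->S3 (seen)
  visit S4: S4--a-->S3 (seen), S4--b-->S2 (seen), S4--c-->S5 (new)
  visit S3: S3--a-->S5 (seen), S3--b-->S0 (seen), S3--c-->S5 (seen)
  visit S5: S5--a-->S3 (seen), S5--b-->S2 (seen), S5--c-->S2 (seen)

Answer: S0, S2, S3, S4, S5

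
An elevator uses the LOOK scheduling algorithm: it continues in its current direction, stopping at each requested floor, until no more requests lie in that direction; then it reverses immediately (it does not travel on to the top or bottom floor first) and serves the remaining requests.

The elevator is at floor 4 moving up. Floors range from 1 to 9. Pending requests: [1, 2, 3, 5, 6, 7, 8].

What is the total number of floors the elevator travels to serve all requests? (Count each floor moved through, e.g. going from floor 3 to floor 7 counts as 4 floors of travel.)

Start at floor 4 moving up, LOOK stop order: [5, 6, 7, 8, 3, 2, 1]
  4 → 5: |5-4| = 1, total = 1
  5 → 6: |6-5| = 1, total = 2
  6 → 7: |7-6| = 1, total = 3
  7 → 8: |8-7| = 1, total = 4
  8 → 3: |3-8| = 5, total = 9
  3 → 2: |2-3| = 1, total = 10
  2 → 1: |1-2| = 1, total = 11

Answer: 11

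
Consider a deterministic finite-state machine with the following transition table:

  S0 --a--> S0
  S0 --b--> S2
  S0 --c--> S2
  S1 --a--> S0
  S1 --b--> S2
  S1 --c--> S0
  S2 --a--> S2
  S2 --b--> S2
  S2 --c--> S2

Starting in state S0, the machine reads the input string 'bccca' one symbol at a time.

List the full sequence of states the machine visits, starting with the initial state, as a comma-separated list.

Answer: S0, S2, S2, S2, S2, S2

Derivation:
Start: S0
  read 'b': S0 --b--> S2
  read 'c': S2 --c--> S2
  read 'c': S2 --c--> S2
  read 'c': S2 --c--> S2
  read 'a': S2 --a--> S2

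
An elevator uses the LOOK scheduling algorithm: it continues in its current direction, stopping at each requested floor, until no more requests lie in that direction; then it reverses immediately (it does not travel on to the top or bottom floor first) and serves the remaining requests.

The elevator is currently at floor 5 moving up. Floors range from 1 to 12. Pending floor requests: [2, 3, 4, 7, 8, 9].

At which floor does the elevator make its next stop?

Answer: 7

Derivation:
Current floor: 5, direction: up
Requests above: [7, 8, 9]
Requests below: [2, 3, 4]
Moving up and requests lie above → nearest above is min([7, 8, 9]) = 7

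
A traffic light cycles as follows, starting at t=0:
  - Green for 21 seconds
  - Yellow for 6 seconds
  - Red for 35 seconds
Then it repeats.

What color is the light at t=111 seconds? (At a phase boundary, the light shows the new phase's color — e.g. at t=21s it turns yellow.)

Answer: red

Derivation:
Cycle length = 21 + 6 + 35 = 62s
t = 111, phase_t = 111 mod 62 = 49
49 >= 27 → RED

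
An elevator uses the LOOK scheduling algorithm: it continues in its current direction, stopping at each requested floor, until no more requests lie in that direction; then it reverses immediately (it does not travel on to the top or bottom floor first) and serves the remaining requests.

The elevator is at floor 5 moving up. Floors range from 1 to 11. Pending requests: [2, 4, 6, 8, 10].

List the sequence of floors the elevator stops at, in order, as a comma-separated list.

Current: 5, moving UP
Serve above first (ascending): [6, 8, 10]
Then reverse, serve below (descending): [4, 2]

Answer: 6, 8, 10, 4, 2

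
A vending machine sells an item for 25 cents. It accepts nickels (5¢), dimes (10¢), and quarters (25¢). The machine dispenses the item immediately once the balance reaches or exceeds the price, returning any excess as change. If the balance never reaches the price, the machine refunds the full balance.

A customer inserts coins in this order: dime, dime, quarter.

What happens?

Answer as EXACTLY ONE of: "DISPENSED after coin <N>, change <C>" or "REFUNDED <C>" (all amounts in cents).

Answer: DISPENSED after coin 3, change 20

Derivation:
Price: 25¢
Coin 1 (dime, 10¢): balance = 10¢
Coin 2 (dime, 10¢): balance = 20¢
Coin 3 (quarter, 25¢): balance = 45¢
  → balance >= price → DISPENSE, change = 45 - 25 = 20¢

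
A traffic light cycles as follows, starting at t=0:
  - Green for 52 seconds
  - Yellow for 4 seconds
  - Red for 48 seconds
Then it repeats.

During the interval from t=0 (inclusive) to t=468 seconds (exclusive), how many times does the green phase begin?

Answer: 5

Derivation:
Cycle = 52+4+48 = 104s
green phase starts at t = k*104 + 0 for k=0,1,2,...
Need k*104+0 < 468 → k < 4.500
k ∈ {0, ..., 4} → 5 starts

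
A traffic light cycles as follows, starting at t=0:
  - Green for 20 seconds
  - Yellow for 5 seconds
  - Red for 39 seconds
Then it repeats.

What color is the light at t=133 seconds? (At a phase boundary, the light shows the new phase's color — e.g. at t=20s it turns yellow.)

Cycle length = 20 + 5 + 39 = 64s
t = 133, phase_t = 133 mod 64 = 5
5 < 20 (green end) → GREEN

Answer: green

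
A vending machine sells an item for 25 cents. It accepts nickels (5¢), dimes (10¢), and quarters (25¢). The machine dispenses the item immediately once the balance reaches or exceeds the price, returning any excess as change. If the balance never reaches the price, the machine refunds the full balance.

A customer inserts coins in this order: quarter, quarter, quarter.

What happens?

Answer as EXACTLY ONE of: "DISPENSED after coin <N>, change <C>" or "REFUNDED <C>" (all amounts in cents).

Answer: DISPENSED after coin 1, change 0

Derivation:
Price: 25¢
Coin 1 (quarter, 25¢): balance = 25¢
  → balance >= price → DISPENSE, change = 25 - 25 = 0¢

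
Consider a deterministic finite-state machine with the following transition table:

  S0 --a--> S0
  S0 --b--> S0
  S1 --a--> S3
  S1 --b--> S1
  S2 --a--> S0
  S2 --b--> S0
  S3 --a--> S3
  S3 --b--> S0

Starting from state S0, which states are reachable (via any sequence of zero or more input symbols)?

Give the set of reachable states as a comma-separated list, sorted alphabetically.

Answer: S0

Derivation:
BFS from S0:
  visit S0: S0--a-->S0 (seen), S0--b-->S0 (seen)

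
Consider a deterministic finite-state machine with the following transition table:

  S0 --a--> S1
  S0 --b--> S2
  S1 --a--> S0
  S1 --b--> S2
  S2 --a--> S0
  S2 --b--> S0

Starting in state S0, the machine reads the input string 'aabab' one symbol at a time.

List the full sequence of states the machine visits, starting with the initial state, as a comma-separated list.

Start: S0
  read 'a': S0 --a--> S1
  read 'a': S1 --a--> S0
  read 'b': S0 --b--> S2
  read 'a': S2 --a--> S0
  read 'b': S0 --b--> S2

Answer: S0, S1, S0, S2, S0, S2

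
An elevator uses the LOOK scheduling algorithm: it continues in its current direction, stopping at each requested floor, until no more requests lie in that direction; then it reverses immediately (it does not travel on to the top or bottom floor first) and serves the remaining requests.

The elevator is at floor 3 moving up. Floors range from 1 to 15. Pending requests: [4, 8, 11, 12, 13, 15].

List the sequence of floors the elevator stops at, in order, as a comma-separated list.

Answer: 4, 8, 11, 12, 13, 15

Derivation:
Current: 3, moving UP
Serve above first (ascending): [4, 8, 11, 12, 13, 15]
Then reverse, serve below (descending): []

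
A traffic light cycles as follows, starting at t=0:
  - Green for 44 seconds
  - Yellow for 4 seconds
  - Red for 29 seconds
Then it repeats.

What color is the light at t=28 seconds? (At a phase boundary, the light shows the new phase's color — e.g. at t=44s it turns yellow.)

Answer: green

Derivation:
Cycle length = 44 + 4 + 29 = 77s
t = 28, phase_t = 28 mod 77 = 28
28 < 44 (green end) → GREEN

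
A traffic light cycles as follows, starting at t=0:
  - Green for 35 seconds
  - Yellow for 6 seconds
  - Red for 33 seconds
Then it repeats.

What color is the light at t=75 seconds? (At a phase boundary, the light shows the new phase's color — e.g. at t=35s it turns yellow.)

Answer: green

Derivation:
Cycle length = 35 + 6 + 33 = 74s
t = 75, phase_t = 75 mod 74 = 1
1 < 35 (green end) → GREEN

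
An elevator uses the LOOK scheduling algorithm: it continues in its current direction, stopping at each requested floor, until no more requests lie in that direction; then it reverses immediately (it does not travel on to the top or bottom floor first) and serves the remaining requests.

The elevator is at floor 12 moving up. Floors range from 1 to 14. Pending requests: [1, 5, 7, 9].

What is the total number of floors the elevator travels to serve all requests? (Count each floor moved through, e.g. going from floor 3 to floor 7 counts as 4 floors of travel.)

Start at floor 12 moving up, LOOK stop order: [9, 7, 5, 1]
  12 → 9: |9-12| = 3, total = 3
  9 → 7: |7-9| = 2, total = 5
  7 → 5: |5-7| = 2, total = 7
  5 → 1: |1-5| = 4, total = 11

Answer: 11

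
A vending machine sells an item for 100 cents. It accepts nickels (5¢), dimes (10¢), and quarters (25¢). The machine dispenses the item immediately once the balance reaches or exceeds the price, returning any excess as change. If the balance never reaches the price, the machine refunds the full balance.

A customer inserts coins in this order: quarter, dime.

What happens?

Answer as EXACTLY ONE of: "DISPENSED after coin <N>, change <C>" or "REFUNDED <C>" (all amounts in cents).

Price: 100¢
Coin 1 (quarter, 25¢): balance = 25¢
Coin 2 (dime, 10¢): balance = 35¢
All coins inserted, balance 35¢ < price 100¢ → REFUND 35¢

Answer: REFUNDED 35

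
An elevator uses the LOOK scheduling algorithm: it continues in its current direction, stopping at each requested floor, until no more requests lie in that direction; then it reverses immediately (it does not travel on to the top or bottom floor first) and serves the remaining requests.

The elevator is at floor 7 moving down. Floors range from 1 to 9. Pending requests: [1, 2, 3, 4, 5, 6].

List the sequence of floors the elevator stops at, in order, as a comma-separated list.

Answer: 6, 5, 4, 3, 2, 1

Derivation:
Current: 7, moving DOWN
Serve below first (descending): [6, 5, 4, 3, 2, 1]
Then reverse, serve above (ascending): []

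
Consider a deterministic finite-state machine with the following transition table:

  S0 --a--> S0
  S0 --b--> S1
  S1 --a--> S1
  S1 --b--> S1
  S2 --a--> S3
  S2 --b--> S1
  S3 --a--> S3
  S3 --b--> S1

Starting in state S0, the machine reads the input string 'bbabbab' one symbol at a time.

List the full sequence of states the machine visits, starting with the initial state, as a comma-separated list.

Answer: S0, S1, S1, S1, S1, S1, S1, S1

Derivation:
Start: S0
  read 'b': S0 --b--> S1
  read 'b': S1 --b--> S1
  read 'a': S1 --a--> S1
  read 'b': S1 --b--> S1
  read 'b': S1 --b--> S1
  read 'a': S1 --a--> S1
  read 'b': S1 --b--> S1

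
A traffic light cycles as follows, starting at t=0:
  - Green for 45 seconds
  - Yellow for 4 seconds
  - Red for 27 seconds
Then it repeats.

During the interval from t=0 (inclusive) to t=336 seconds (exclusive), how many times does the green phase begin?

Answer: 5

Derivation:
Cycle = 45+4+27 = 76s
green phase starts at t = k*76 + 0 for k=0,1,2,...
Need k*76+0 < 336 → k < 4.421
k ∈ {0, ..., 4} → 5 starts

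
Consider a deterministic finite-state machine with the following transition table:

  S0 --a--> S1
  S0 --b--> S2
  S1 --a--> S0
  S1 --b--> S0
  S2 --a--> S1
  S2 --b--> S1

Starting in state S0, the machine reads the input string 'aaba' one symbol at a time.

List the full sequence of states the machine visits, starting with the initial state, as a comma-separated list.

Start: S0
  read 'a': S0 --a--> S1
  read 'a': S1 --a--> S0
  read 'b': S0 --b--> S2
  read 'a': S2 --a--> S1

Answer: S0, S1, S0, S2, S1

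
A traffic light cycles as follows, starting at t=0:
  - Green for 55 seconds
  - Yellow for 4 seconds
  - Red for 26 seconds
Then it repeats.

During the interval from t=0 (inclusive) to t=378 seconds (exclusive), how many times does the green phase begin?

Cycle = 55+4+26 = 85s
green phase starts at t = k*85 + 0 for k=0,1,2,...
Need k*85+0 < 378 → k < 4.447
k ∈ {0, ..., 4} → 5 starts

Answer: 5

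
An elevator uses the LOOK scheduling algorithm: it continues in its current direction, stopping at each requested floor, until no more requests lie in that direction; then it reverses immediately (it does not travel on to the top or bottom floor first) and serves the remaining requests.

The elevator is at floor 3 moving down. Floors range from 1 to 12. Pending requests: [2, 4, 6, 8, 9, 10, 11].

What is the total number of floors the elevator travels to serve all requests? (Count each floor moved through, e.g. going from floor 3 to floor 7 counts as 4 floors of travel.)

Start at floor 3 moving down, LOOK stop order: [2, 4, 6, 8, 9, 10, 11]
  3 → 2: |2-3| = 1, total = 1
  2 → 4: |4-2| = 2, total = 3
  4 → 6: |6-4| = 2, total = 5
  6 → 8: |8-6| = 2, total = 7
  8 → 9: |9-8| = 1, total = 8
  9 → 10: |10-9| = 1, total = 9
  10 → 11: |11-10| = 1, total = 10

Answer: 10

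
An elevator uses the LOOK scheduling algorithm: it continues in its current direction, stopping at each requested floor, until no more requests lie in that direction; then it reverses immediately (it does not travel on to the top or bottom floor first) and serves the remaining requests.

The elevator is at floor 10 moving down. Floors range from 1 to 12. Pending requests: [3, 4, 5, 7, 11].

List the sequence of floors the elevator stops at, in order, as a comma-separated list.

Answer: 7, 5, 4, 3, 11

Derivation:
Current: 10, moving DOWN
Serve below first (descending): [7, 5, 4, 3]
Then reverse, serve above (ascending): [11]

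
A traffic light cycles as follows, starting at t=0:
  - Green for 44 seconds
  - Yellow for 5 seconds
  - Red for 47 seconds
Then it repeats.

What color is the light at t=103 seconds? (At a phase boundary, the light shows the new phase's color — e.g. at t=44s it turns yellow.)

Answer: green

Derivation:
Cycle length = 44 + 5 + 47 = 96s
t = 103, phase_t = 103 mod 96 = 7
7 < 44 (green end) → GREEN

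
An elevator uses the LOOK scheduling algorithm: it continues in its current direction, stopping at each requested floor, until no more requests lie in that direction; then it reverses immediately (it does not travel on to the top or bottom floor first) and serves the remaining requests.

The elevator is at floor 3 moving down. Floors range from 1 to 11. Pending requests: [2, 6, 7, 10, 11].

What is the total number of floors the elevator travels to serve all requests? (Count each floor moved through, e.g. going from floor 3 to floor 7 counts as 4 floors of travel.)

Answer: 10

Derivation:
Start at floor 3 moving down, LOOK stop order: [2, 6, 7, 10, 11]
  3 → 2: |2-3| = 1, total = 1
  2 → 6: |6-2| = 4, total = 5
  6 → 7: |7-6| = 1, total = 6
  7 → 10: |10-7| = 3, total = 9
  10 → 11: |11-10| = 1, total = 10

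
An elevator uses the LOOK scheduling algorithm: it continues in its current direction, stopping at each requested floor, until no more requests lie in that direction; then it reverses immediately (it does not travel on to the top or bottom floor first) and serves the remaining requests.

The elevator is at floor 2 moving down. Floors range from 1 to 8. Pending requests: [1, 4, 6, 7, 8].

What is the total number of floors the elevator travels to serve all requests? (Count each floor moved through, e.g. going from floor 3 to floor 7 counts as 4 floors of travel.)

Answer: 8

Derivation:
Start at floor 2 moving down, LOOK stop order: [1, 4, 6, 7, 8]
  2 → 1: |1-2| = 1, total = 1
  1 → 4: |4-1| = 3, total = 4
  4 → 6: |6-4| = 2, total = 6
  6 → 7: |7-6| = 1, total = 7
  7 → 8: |8-7| = 1, total = 8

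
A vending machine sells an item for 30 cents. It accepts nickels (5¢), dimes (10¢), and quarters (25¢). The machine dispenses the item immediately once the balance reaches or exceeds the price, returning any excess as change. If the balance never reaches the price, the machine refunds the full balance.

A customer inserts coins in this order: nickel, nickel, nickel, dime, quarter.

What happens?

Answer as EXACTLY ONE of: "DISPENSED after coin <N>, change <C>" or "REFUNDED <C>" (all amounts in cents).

Price: 30¢
Coin 1 (nickel, 5¢): balance = 5¢
Coin 2 (nickel, 5¢): balance = 10¢
Coin 3 (nickel, 5¢): balance = 15¢
Coin 4 (dime, 10¢): balance = 25¢
Coin 5 (quarter, 25¢): balance = 50¢
  → balance >= price → DISPENSE, change = 50 - 30 = 20¢

Answer: DISPENSED after coin 5, change 20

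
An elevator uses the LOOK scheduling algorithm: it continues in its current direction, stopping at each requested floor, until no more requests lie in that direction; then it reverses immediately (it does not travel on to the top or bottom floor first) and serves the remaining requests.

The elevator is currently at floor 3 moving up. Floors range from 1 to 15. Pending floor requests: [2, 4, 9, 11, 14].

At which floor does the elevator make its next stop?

Current floor: 3, direction: up
Requests above: [4, 9, 11, 14]
Requests below: [2]
Moving up and requests lie above → nearest above is min([4, 9, 11, 14]) = 4

Answer: 4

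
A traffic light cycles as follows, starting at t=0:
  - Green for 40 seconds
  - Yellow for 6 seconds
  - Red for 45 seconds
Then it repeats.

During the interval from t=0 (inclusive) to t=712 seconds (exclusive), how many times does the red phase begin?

Answer: 8

Derivation:
Cycle = 40+6+45 = 91s
red phase starts at t = k*91 + 46 for k=0,1,2,...
Need k*91+46 < 712 → k < 7.319
k ∈ {0, ..., 7} → 8 starts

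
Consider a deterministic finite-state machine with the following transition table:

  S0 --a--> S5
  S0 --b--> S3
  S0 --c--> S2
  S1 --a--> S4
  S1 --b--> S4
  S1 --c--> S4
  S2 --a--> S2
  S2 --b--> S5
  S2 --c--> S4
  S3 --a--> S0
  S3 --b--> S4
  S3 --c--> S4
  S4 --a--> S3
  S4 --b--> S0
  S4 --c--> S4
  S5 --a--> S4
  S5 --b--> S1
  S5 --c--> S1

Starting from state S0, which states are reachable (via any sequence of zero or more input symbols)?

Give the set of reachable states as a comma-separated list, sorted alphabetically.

BFS from S0:
  visit S0: S0--a-->S5 (new), S0--b-->S3 (new), S0--c-->S2 (new)
  visit S5: S5--a-->S4 (new), S5--b-->S1 (new), S5--c-->S1 (seen)
  visit S3: S3--a-->S0 (seen), S3--b-->S4 (seen), S3--c-->S4 (seen)
  visit S2: S2--a-->S2 (seen), S2--b-->S5 (seen), S2--c-->S4 (seen)
  visit S4: S4--a-->S3 (seen), S4--b-->S0 (seen), S4--c-->S4 (seen)
  visit S1: S1--a-->S4 (seen), S1--b-->S4 (seen), S1--c-->S4 (seen)

Answer: S0, S1, S2, S3, S4, S5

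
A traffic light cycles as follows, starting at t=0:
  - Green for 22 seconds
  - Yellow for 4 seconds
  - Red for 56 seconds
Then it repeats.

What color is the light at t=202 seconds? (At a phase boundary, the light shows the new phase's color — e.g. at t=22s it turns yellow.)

Answer: red

Derivation:
Cycle length = 22 + 4 + 56 = 82s
t = 202, phase_t = 202 mod 82 = 38
38 >= 26 → RED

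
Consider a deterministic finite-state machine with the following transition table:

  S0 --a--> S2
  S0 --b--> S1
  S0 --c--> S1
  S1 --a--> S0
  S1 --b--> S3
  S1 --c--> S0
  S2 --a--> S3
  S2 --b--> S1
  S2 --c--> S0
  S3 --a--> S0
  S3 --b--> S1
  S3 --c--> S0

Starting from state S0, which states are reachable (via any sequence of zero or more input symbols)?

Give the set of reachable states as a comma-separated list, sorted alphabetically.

BFS from S0:
  visit S0: S0--a-->S2 (new), S0--b-->S1 (new), S0--c-->S1 (seen)
  visit S2: S2--a-->S3 (new), S2--b-->S1 (seen), S2--c-->S0 (seen)
  visit S1: S1--a-->S0 (seen), S1--b-->S3 (seen), S1--c-->S0 (seen)
  visit S3: S3--a-->S0 (seen), S3--b-->S1 (seen), S3--c-->S0 (seen)

Answer: S0, S1, S2, S3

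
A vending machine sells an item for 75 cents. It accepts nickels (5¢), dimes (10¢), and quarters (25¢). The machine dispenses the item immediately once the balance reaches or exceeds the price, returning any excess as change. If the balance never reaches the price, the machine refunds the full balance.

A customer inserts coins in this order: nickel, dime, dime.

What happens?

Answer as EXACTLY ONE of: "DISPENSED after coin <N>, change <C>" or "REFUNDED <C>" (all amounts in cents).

Answer: REFUNDED 25

Derivation:
Price: 75¢
Coin 1 (nickel, 5¢): balance = 5¢
Coin 2 (dime, 10¢): balance = 15¢
Coin 3 (dime, 10¢): balance = 25¢
All coins inserted, balance 25¢ < price 75¢ → REFUND 25¢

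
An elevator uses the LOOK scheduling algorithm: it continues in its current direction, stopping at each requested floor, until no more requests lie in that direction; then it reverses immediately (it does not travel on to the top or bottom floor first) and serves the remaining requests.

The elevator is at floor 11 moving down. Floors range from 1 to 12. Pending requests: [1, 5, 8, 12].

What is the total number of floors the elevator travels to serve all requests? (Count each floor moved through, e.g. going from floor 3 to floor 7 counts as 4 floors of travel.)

Answer: 21

Derivation:
Start at floor 11 moving down, LOOK stop order: [8, 5, 1, 12]
  11 → 8: |8-11| = 3, total = 3
  8 → 5: |5-8| = 3, total = 6
  5 → 1: |1-5| = 4, total = 10
  1 → 12: |12-1| = 11, total = 21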